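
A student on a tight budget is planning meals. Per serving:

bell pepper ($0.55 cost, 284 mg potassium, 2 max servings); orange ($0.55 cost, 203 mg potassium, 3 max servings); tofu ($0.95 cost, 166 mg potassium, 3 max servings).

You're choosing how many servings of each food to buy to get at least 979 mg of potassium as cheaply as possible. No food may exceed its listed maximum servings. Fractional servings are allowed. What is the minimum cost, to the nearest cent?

Cost per mg of potassium: bell pepper $0.0019, orange $0.0027, tofu $0.0057.
Take 2 servings of bell pepper: +568.0 mg potassium for $1.10 (total $1.10, still need 411.0 mg).
Take 2.025 servings of orange: +411.0 mg potassium for $1.11 (total $2.21, still need 0.0 mg).
Greedy by cheapest-per-mg is optimal for a single linear constraint, so the minimum cost is $2.21.

$2.21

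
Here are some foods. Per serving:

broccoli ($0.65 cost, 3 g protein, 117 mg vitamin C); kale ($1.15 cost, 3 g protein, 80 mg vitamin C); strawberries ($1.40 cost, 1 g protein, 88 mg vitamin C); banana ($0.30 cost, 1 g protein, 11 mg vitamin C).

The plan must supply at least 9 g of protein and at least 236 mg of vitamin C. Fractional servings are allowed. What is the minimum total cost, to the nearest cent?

$1.95

At the optimum either one food covers both requirements or two foods hit both targets exactly; no other combination can be cheaper.
broccoli only: max(9/3, 236/117) = 3 servings → $1.95.
kale only: max(9/3, 236/80) = 3 servings → $3.45.
strawberries only: max(9/1, 236/88) = 9 servings → $12.60.
banana only: max(9/1, 236/11) = 21.45 servings → $6.44.
broccoli + kale with both targets exact would need a negative amount; discard.
broccoli + strawberries with both targets exact would need a negative amount; discard.
broccoli + banana with both tight: 1.631 servings and 4.107 servings → $2.29.
kale + strawberries: intersection lies outside the first quadrant.
kale + banana with both tight: 2.915 servings and 0.2553 servings → $3.43.
strawberries + banana with both tight: 1.779 servings and 7.221 servings → $4.66.
So the least-cost plan costs $1.95.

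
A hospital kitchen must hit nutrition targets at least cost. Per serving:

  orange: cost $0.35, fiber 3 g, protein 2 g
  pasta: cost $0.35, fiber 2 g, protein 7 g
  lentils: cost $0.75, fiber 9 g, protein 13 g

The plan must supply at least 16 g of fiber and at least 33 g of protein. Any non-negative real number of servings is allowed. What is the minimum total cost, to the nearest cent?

$1.77

For a min-cost LP with two ≥-constraints, a basic feasible solution has at most two positive variables.
orange only: max(16/3, 33/2) = 16.5 servings → $5.78.
pasta only: max(16/2, 33/7) = 8 servings → $2.80.
lentils only: max(16/9, 33/13) = 2.538 servings → $1.90.
orange + pasta with both tight: 2.706 servings and 3.941 servings → $2.33.
orange + lentils: intersection lies outside the first quadrant.
pasta + lentils with both tight: 2.405 servings and 1.243 servings → $1.77.
The minimum over all feasible corners is $1.77.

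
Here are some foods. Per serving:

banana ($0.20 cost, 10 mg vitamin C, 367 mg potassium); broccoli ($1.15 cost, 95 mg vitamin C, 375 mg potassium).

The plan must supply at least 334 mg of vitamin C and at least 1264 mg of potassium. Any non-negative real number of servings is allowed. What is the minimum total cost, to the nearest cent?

Minimising a linear cost over {vitamin C ≥ 334, potassium ≥ 1264, servings ≥ 0} — the optimum is at a vertex, using one or two foods.
banana only: max(334/10, 1264/367) = 33.4 servings → $6.68.
broccoli only: max(334/95, 1264/375) = 3.516 servings → $4.04.
banana + broccoli with both targets exact would need a negative amount; discard.
Cheapest feasible corner: $4.04.

$4.04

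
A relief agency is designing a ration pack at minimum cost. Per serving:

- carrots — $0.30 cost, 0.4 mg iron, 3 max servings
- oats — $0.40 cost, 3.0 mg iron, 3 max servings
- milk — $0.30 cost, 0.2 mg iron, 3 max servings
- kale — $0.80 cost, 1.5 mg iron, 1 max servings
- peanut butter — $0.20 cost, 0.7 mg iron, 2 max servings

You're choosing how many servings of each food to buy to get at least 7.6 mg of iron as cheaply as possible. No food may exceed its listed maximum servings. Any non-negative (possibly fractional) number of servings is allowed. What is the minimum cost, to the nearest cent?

$1.01

Cost per mg of iron: oats $0.1333, peanut butter $0.2857, kale $0.5333, carrots $0.7500, milk $1.5000.
Take 2.533 servings of oats: +7.6 mg iron for $1.01 (total $1.01, still need 0.0 mg).
Filling from the cheapest source first is optimal under one linear minimum: $1.01.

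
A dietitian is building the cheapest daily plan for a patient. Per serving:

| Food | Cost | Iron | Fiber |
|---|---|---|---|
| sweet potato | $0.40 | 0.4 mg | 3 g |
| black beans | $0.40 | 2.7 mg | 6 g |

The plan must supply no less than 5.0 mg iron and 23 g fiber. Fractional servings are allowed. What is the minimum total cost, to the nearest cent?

$1.53

sweet potato only: max(5.0/0.4, 23/3) = 12.5 servings → $5.00.
black beans only: max(5.0/2.7, 23/6) = 3.833 servings → $1.53.
sweet potato + black beans with both tight: 5.632 servings and 1.018 servings → $2.66.
So the least-cost plan costs $1.53.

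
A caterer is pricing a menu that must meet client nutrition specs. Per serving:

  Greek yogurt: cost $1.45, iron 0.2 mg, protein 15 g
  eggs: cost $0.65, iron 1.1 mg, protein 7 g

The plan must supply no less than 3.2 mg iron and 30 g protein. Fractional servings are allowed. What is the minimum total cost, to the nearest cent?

$2.79

For a min-cost LP with two ≥-constraints, a basic feasible solution has at most two positive variables.
Greek yogurt only: max(3.2/0.2, 30/15) = 16 servings → $23.20.
eggs only: max(3.2/1.1, 30/7) = 4.286 servings → $2.79.
Greek yogurt + eggs with both tight: 0.702 servings and 2.781 servings → $2.83.
The minimum over all feasible corners is $2.79.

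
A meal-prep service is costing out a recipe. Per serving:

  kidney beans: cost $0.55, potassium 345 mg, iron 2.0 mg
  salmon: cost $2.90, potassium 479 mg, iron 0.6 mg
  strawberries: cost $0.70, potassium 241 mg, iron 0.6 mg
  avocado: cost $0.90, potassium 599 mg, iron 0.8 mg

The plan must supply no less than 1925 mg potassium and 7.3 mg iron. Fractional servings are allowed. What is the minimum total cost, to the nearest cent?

$2.99

The cheapest plan sits at a corner of the feasible region — with two constraints it uses at most two foods.
kidney beans only: max(1925/345, 7.3/2.0) = 5.58 servings → $3.07.
salmon only: max(1925/479, 7.3/0.6) = 12.17 servings → $35.28.
strawberries only: max(1925/241, 7.3/0.6) = 12.17 servings → $8.52.
avocado only: max(1925/599, 7.3/0.8) = 9.125 servings → $8.21.
kidney beans + salmon with both tight: 3.118 servings and 1.773 servings → $6.86.
kidney beans + strawberries with both tight: 2.197 servings and 4.842 servings → $4.60.
kidney beans + avocado with both tight: 3.072 servings and 1.444 servings → $2.99.
salmon + strawberries: the both-tight solution has a negative serving — not a feasible corner.
salmon + avocado: intersection lies outside the first quadrant.
strawberries + avocado: the both-tight solution has a negative serving — not a feasible corner.
The minimum over all feasible corners is $2.99.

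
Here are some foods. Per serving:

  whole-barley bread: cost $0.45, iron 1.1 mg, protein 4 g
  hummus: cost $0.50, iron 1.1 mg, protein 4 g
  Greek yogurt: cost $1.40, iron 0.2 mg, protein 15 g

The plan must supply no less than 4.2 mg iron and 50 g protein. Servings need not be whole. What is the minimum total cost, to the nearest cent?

The cheapest plan sits at a corner of the feasible region — with two constraints it uses at most two foods.
whole-barley bread only: max(4.2/1.1, 50/4) = 12.5 servings → $5.62.
hummus only: max(4.2/1.1, 50/4) = 12.5 servings → $6.25.
Greek yogurt only: max(4.2/0.2, 50/15) = 21 servings → $29.40.
whole-barley bread + hummus (both tight): parallel constraints — no distinct corner.
whole-barley bread + Greek yogurt with both tight: 3.376 servings and 2.433 servings → $4.93.
hummus + Greek yogurt with both tight: 3.376 servings and 2.433 servings → $5.09.
So the least-cost plan costs $4.93.

$4.93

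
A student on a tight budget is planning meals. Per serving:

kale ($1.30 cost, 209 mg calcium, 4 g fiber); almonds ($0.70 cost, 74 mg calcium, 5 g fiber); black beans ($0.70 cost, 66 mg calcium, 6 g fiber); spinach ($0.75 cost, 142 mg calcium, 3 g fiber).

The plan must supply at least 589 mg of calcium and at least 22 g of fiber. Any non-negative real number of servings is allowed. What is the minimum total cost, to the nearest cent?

At the optimum either one food covers both requirements or two foods hit both targets exactly; no other combination can be cheaper.
kale only: max(589/209, 22/4) = 5.5 servings → $7.15.
almonds only: max(589/74, 22/5) = 7.959 servings → $5.57.
black beans only: max(589/66, 22/6) = 8.924 servings → $6.25.
spinach only: max(589/142, 22/3) = 7.333 servings → $5.50.
kale + almonds with both tight: 1.758 servings and 2.993 servings → $4.38.
kale + black beans with both tight: 2.103 servings and 2.265 servings → $4.32.
kale + spinach with both targets exact would need a negative amount; discard.
almonds + black beans: intersection lies outside the first quadrant.
almonds + spinach with both tight: 2.781 servings and 2.699 servings → $3.97.
black beans + spinach with both tight: 2.075 servings and 3.183 servings → $3.84.
So the least-cost plan costs $3.84.

$3.84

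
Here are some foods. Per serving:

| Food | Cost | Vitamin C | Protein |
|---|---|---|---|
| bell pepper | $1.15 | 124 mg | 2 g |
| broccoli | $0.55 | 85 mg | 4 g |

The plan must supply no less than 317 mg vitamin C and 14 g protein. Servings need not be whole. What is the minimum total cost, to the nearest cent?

A basic optimal solution has at most two foods positive. Try each food alone and each pair with both targets met exactly.
bell pepper only: max(317/124, 14/2) = 7 servings → $8.05.
broccoli only: max(317/85, 14/4) = 3.729 servings → $2.05.
bell pepper + broccoli with both tight: 0.2393 servings and 3.38 servings → $2.13.
The minimum over all feasible corners is $2.05.

$2.05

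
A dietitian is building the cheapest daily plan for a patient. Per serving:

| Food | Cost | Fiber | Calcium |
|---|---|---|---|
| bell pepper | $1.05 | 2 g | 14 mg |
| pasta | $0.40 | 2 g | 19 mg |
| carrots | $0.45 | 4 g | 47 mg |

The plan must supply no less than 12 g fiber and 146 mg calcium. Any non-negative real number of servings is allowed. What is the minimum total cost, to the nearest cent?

$1.40

Two binding constraints pin down two serving amounts, so the optimal mix uses at most two foods. The candidates are each food alone (scaled to the tighter of fiber/calcium) and each pair with both constraints tight.
bell pepper only: max(12/2, 146/14) = 10.43 servings → $10.95.
pasta only: max(12/2, 146/19) = 7.684 servings → $3.07.
carrots only: max(12/4, 146/47) = 3.106 servings → $1.40.
bell pepper + pasta with both targets exact would need a negative amount; discard.
bell pepper + carrots: intersection lies outside the first quadrant.
pasta + carrots: intersection lies outside the first quadrant.
Cheapest feasible corner: $1.40.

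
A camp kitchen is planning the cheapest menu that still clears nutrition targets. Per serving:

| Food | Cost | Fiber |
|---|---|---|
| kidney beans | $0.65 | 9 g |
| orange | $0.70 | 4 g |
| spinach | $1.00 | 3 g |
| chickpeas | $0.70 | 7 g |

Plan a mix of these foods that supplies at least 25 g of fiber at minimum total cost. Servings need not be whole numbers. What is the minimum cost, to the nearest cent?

Cost per g of fiber: kidney beans $0.0722, chickpeas $0.1000, orange $0.1750, spinach $0.3333.
With no serving limits, use only kidney beans: 25 g / 9 g = 2.778 servings × $0.65 = $1.81.

$1.81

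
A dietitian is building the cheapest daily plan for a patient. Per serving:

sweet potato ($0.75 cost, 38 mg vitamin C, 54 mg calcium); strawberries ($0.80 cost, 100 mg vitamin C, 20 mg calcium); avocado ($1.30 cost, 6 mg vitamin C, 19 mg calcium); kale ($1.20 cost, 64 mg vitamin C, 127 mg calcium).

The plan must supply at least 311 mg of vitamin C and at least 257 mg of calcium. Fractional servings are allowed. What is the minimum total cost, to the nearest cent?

At the optimum either one food covers both requirements or two foods hit both targets exactly; no other combination can be cheaper.
sweet potato only: max(311/38, 257/54) = 8.184 servings → $6.14.
strawberries only: max(311/100, 257/20) = 12.85 servings → $10.28.
avocado only: max(311/6, 257/19) = 51.83 servings → $67.38.
kale only: max(311/64, 257/127) = 4.859 servings → $5.83.
sweet potato + strawberries with both tight: 4.198 servings and 1.515 servings → $4.36.
sweet potato + avocado: intersection lies outside the first quadrant.
sweet potato + kale: the both-tight solution has a negative serving — not a feasible corner.
strawberries + avocado with both tight: 2.453 servings and 10.94 servings → $16.19.
strawberries + kale with both tight: 2.018 servings and 1.706 servings → $3.66.
avocado + kale: the both-tight solution has a negative serving — not a feasible corner.
The minimum over all feasible corners is $3.66.

$3.66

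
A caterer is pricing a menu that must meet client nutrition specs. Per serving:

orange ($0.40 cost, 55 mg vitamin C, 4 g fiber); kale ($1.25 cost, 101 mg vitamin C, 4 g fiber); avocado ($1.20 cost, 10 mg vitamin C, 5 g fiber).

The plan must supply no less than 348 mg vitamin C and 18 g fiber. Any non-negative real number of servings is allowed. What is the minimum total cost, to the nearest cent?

At the optimum either one food covers both requirements or two foods hit both targets exactly; no other combination can be cheaper.
orange only: max(348/55, 18/4) = 6.327 servings → $2.53.
kale only: max(348/101, 18/4) = 4.5 servings → $5.62.
avocado only: max(348/10, 18/5) = 34.8 servings → $41.76.
orange + kale with both tight: 2.315 servings and 2.185 servings → $3.66.
orange + avocado with both targets exact would need a negative amount; discard.
kale + avocado with both tight: 3.355 servings and 0.9161 servings → $5.29.
The minimum over all feasible corners is $2.53.

$2.53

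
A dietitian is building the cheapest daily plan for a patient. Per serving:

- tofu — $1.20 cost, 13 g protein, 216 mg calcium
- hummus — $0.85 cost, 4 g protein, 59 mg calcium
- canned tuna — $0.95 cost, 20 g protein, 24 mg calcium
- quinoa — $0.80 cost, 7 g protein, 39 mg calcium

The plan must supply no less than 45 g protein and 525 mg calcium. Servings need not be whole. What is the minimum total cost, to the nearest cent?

$3.51

Check every corner: each single food scaled to meet both minima, and each pair solved so both constraints bind.
tofu only: max(45/13, 525/216) = 3.462 servings → $4.15.
hummus only: max(45/4, 525/59) = 11.25 servings → $9.56.
canned tuna only: max(45/20, 525/24) = 21.88 servings → $20.78.
quinoa only: max(45/7, 525/39) = 13.46 servings → $10.77.
tofu + hummus: the both-tight solution has a negative serving — not a feasible corner.
tofu + canned tuna with both tight: 2.35 servings and 0.7223 servings → $3.51.
tofu + quinoa with both tight: 1.91 servings and 2.881 servings → $4.60.
hummus + canned tuna with both tight: 8.69 servings and 0.512 servings → $7.87.
hummus + quinoa with both tight: 7.471 servings and 2.16 servings → $8.08.
canned tuna + quinoa with both targets exact would need a negative amount; discard.
Cheapest feasible corner: $3.51.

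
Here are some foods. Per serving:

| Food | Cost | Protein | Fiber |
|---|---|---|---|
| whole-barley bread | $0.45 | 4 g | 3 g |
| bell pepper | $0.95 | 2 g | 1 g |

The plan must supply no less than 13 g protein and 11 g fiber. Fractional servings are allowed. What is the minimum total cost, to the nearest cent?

Compare the cost at each extreme point of the feasible region.
whole-barley bread only: max(13/4, 11/3) = 3.667 servings → $1.65.
bell pepper only: max(13/2, 11/1) = 11 servings → $10.45.
whole-barley bread + bell pepper with both targets exact would need a negative amount; discard.
So the least-cost plan costs $1.65.

$1.65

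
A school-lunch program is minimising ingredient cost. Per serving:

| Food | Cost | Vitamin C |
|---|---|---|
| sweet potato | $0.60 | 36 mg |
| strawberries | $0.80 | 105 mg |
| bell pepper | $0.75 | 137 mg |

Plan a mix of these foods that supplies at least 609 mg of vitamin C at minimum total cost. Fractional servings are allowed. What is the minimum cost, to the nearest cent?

Cost per mg of vitamin C: bell pepper $0.0055, strawberries $0.0076, sweet potato $0.0167.
With no serving limits, use only bell pepper: 609 mg / 137 mg = 4.445 servings × $0.75 = $3.33.

$3.33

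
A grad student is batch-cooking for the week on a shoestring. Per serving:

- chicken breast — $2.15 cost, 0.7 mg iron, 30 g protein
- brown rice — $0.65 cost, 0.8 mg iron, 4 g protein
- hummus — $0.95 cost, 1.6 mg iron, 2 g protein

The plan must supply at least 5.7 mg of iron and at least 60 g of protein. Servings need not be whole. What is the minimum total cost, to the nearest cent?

$6.51

A basic optimal solution has at most two foods positive. Try each food alone and each pair with both targets met exactly.
chicken breast only: max(5.7/0.7, 60/30) = 8.143 servings → $17.51.
brown rice only: max(5.7/0.8, 60/4) = 15 servings → $9.75.
hummus only: max(5.7/1.6, 60/2) = 30 servings → $28.50.
chicken breast + brown rice with both tight: 1.189 servings and 6.085 servings → $6.51.
chicken breast + hummus with both tight: 1.815 servings and 2.768 servings → $6.53.
brown rice + hummus with both targets exact would need a negative amount; discard.
So the least-cost plan costs $6.51.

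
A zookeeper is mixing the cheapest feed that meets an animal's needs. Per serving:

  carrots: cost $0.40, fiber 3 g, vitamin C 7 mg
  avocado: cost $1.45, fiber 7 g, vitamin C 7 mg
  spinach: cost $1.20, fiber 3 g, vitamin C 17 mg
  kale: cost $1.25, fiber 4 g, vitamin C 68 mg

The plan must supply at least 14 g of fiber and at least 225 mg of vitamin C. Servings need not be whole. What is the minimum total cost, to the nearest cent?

For a min-cost LP with two ≥-constraints, a basic feasible solution has at most two positive variables.
carrots only: max(14/3, 225/7) = 32.14 servings → $12.86.
avocado only: max(14/7, 225/7) = 32.14 servings → $46.61.
spinach only: max(14/3, 225/17) = 13.24 servings → $15.88.
kale only: max(14/4, 225/68) = 3.5 servings → $4.38.
carrots + avocado: the both-tight solution has a negative serving — not a feasible corner.
carrots + spinach: intersection lies outside the first quadrant.
carrots + kale with both tight: 0.2955 servings and 3.278 servings → $4.22.
avocado + spinach: the both-tight solution has a negative serving — not a feasible corner.
avocado + kale with both tight: 0.1161 servings and 3.297 servings → $4.29.
spinach + kale with both tight: 0.3824 servings and 3.213 servings → $4.48.
The minimum over all feasible corners is $4.22.

$4.22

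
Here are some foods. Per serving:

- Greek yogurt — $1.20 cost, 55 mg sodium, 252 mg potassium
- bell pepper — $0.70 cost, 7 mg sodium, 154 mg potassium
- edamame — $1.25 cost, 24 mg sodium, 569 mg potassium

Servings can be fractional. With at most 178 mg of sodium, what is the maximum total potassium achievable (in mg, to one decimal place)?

4220.1 mg

Potassium per mg sodium: edamame 23.71, bell pepper 22, Greek yogurt 4.582.
With no serving limits, spend the whole sodium allowance on edamame: 178 mg / 24 mg × 569 mg = 4220.1 mg.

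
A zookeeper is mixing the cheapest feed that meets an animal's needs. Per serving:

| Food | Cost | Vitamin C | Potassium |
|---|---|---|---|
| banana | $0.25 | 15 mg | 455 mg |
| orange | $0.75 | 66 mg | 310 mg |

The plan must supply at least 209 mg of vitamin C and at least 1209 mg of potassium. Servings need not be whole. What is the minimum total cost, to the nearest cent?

$2.42

Two binding constraints pin down two serving amounts, so the optimal mix uses at most two foods. The candidates are each food alone (scaled to the tighter of vitamin C/potassium) and each pair with both constraints tight.
banana only: max(209/15, 1209/455) = 13.93 servings → $3.48.
orange only: max(209/66, 1209/310) = 3.9 servings → $2.92.
banana + orange with both tight: 0.5912 servings and 3.032 servings → $2.42.
The minimum over all feasible corners is $2.42.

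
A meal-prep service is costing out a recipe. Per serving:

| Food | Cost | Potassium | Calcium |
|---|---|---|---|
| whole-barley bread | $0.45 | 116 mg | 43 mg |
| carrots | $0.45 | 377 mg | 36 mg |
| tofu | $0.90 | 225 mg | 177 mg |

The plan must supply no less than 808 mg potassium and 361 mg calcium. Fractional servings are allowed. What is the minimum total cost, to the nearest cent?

The cheapest plan sits at a corner of the feasible region — with two constraints it uses at most two foods.
whole-barley bread only: max(808/116, 361/43) = 8.395 servings → $3.78.
carrots only: max(808/377, 361/36) = 10.03 servings → $4.51.
tofu only: max(808/225, 361/177) = 3.591 servings → $3.23.
whole-barley bread + carrots with both targets exact would need a negative amount; discard.
whole-barley bread + tofu with both tight: 5.691 servings and 0.6569 servings → $3.15.
carrots + tofu with both tight: 1.054 servings and 1.825 servings → $2.12.
So the least-cost plan costs $2.12.

$2.12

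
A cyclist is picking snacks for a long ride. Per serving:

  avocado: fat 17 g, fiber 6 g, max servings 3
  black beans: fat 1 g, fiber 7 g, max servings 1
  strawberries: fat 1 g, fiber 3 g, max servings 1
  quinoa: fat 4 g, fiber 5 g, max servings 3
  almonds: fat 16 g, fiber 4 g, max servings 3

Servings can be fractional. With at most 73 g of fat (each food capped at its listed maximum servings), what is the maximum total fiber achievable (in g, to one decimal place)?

Fiber per g fat: black beans 7, strawberries 3, quinoa 1.25, avocado 0.3529, almonds 0.25.
Take 1 serving of black beans: uses 1 g fat, +7.0 g fiber (running total 7.0 g).
Take 1 serving of strawberries: uses 1 g fat, +3.0 g fiber (running total 10.0 g).
Take 3 servings of quinoa: uses 12 g fat, +15.0 g fiber (running total 25.0 g).
Take 3 servings of avocado: uses 51 g fat, +18.0 g fiber (running total 43.0 g).
Take 0.5 servings of almonds: uses 8 g fat, +2.0 g fiber (running total 45.0 g).
Filling greedily by fiber-per-g fat is optimal for one linear limit, giving 45.0 g.

45.0 g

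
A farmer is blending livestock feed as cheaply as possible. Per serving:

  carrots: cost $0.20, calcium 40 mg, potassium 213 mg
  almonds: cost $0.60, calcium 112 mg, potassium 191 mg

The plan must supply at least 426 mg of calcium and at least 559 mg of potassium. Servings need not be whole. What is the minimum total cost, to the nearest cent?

With two linear requirements the optimum uses one or two foods; enumerate the corners.
carrots only: max(426/40, 559/213) = 10.65 servings → $2.13.
almonds only: max(426/112, 559/191) = 3.804 servings → $2.28.
carrots + almonds with both targets exact would need a negative amount; discard.
So the least-cost plan costs $2.13.

$2.13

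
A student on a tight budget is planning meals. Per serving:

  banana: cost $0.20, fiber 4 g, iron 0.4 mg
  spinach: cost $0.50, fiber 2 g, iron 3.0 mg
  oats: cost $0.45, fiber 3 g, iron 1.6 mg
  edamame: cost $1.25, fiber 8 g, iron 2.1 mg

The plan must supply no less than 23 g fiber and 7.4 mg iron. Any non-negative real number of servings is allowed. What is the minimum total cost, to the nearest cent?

$1.88

This is a tiny linear program; its minimum lies at a vertex of the feasible set. List the vertices and price them.
banana only: max(23/4, 7.4/0.4) = 18.5 servings → $3.70.
spinach only: max(23/2, 7.4/3.0) = 11.5 servings → $5.75.
oats only: max(23/3, 7.4/1.6) = 7.667 servings → $3.45.
edamame only: max(23/8, 7.4/2.1) = 3.524 servings → $4.40.
banana + spinach with both tight: 4.839 servings and 1.821 servings → $1.88.
banana + oats with both tight: 2.808 servings and 3.923 servings → $2.33.
banana + edamame with both targets exact would need a negative amount; discard.
spinach + oats: the both-tight solution has a negative serving — not a feasible corner.
spinach + edamame with both tight: 0.5505 servings and 2.737 servings → $3.70.
oats + edamame with both tight: 1.677 servings and 2.246 servings → $3.56.
Cheapest feasible corner: $1.88.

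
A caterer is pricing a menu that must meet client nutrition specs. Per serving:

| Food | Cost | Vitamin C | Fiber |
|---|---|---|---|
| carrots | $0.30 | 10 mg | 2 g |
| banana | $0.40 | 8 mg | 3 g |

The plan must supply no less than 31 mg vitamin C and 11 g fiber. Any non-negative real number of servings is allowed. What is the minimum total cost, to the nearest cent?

$1.48

This is a tiny linear program; its minimum lies at a vertex of the feasible set. List the vertices and price them.
carrots only: max(31/10, 11/2) = 5.5 servings → $1.65.
banana only: max(31/8, 11/3) = 3.875 servings → $1.55.
carrots + banana with both tight: 0.3571 servings and 3.429 servings → $1.48.
Cheapest feasible corner: $1.48.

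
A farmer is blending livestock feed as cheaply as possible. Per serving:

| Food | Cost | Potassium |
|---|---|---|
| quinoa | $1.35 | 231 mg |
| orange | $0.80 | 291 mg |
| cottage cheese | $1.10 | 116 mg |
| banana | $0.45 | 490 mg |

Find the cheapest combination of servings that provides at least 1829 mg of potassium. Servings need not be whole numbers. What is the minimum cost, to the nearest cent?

Cost per mg of potassium: banana $0.0009, orange $0.0027, quinoa $0.0058, cottage cheese $0.0095.
With no serving limits, use only banana: 1829 mg / 490 mg = 3.733 servings × $0.45 = $1.68.

$1.68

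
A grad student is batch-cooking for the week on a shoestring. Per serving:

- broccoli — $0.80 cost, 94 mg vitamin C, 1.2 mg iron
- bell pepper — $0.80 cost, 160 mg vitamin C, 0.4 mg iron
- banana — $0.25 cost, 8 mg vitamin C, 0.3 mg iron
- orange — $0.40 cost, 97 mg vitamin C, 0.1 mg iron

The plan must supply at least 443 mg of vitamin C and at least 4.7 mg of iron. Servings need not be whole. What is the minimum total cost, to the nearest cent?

$3.41

Compare the cost at each extreme point of the feasible region.
broccoli only: max(443/94, 4.7/1.2) = 4.713 servings → $3.77.
bell pepper only: max(443/160, 4.7/0.4) = 11.75 servings → $9.40.
banana only: max(443/8, 4.7/0.3) = 55.38 servings → $13.84.
orange only: max(443/97, 4.7/0.1) = 47 servings → $18.80.
broccoli + bell pepper with both tight: 3.723 servings and 0.5816 servings → $3.44.
broccoli + banana: intersection lies outside the first quadrant.
broccoli + orange with both tight: 3.847 servings and 0.8393 servings → $3.41.
bell pepper + banana with both tight: 2.127 servings and 12.83 servings → $4.91.
bell pepper + orange with both targets exact would need a negative amount; discard.
banana + orange with both tight: 14.54 servings and 3.367 servings → $4.98.
So the least-cost plan costs $3.41.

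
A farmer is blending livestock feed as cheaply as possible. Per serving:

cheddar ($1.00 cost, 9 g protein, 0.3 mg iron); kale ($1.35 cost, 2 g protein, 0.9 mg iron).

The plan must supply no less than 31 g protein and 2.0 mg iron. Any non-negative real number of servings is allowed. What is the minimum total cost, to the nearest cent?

cheddar only: max(31/9, 2.0/0.3) = 6.667 servings → $6.67.
kale only: max(31/2, 2.0/0.9) = 15.5 servings → $20.93.
cheddar + kale with both tight: 3.187 servings and 1.16 servings → $4.75.
So the least-cost plan costs $4.75.

$4.75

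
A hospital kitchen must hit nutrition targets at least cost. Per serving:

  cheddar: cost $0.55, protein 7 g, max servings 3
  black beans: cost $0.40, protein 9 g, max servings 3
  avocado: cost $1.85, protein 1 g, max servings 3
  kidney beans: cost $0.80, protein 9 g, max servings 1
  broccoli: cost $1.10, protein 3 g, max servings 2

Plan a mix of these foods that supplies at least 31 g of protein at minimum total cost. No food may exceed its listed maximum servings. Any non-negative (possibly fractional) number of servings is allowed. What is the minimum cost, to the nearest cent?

$1.51

Cost per g of protein: black beans $0.0444, cheddar $0.0786, kidney beans $0.0889, broccoli $0.3667, avocado $1.8500.
Take 3 servings of black beans: +27.0 g protein for $1.20 (total $1.20, still need 4.0 g).
Take 0.5714 servings of cheddar: +4.0 g protein for $0.31 (total $1.51, still need 0.0 g).
Greedy by cheapest-per-g is optimal for a single linear constraint, so the minimum cost is $1.51.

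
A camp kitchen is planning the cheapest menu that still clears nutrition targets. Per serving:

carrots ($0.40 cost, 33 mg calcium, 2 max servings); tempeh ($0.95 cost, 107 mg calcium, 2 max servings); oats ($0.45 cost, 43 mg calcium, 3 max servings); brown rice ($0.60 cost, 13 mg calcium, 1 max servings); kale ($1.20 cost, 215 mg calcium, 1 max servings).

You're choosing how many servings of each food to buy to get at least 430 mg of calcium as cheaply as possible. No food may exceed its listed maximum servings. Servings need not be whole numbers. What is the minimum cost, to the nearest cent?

Cost per mg of calcium: kale $0.0056, tempeh $0.0089, oats $0.0105, carrots $0.0121, brown rice $0.0462.
Take 1 serving of kale: +215.0 mg calcium for $1.20 (total $1.20, still need 215.0 mg).
Take 2 servings of tempeh: +214.0 mg calcium for $1.90 (total $3.10, still need 1.0 mg).
Take 0.02326 servings of oats: +1.0 mg calcium for $0.01 (total $3.11, still need 0.0 mg).
Filling from the cheapest source first is optimal under one linear minimum: $3.11.

$3.11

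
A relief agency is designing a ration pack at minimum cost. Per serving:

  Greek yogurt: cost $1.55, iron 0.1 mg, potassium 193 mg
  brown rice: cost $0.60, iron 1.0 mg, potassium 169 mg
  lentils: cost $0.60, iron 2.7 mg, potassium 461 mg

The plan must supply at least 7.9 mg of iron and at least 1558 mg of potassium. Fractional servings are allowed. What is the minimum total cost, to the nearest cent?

$2.03

An LP optimum is at a vertex; with two nutrient constraints at most two foods are used. Check each candidate.
Greek yogurt only: max(7.9/0.1, 1558/193) = 79 servings → $122.45.
brown rice only: max(7.9/1.0, 1558/169) = 9.219 servings → $5.53.
lentils only: max(7.9/2.7, 1558/461) = 3.38 servings → $2.03.
Greek yogurt + brown rice with both tight: 1.266 servings and 7.773 servings → $6.63.
Greek yogurt + lentils with both tight: 1.189 servings and 2.882 servings → $3.57.
brown rice + lentils: intersection lies outside the first quadrant.
Cheapest feasible corner: $2.03.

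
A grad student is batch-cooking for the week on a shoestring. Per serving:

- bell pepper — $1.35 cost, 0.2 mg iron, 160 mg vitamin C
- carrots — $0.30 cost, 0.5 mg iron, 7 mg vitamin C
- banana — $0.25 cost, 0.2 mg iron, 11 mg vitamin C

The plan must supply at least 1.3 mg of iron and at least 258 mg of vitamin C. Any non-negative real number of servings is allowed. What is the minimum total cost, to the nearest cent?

With two linear requirements the optimum uses one or two foods; enumerate the corners.
bell pepper only: max(1.3/0.2, 258/160) = 6.5 servings → $8.78.
carrots only: max(1.3/0.5, 258/7) = 36.86 servings → $11.06.
banana only: max(1.3/0.2, 258/11) = 23.45 servings → $5.86.
bell pepper + carrots with both tight: 1.525 servings and 1.99 servings → $2.66.
bell pepper + banana with both tight: 1.252 servings and 5.248 servings → $3.00.
carrots + banana: intersection lies outside the first quadrant.
So the least-cost plan costs $2.66.

$2.66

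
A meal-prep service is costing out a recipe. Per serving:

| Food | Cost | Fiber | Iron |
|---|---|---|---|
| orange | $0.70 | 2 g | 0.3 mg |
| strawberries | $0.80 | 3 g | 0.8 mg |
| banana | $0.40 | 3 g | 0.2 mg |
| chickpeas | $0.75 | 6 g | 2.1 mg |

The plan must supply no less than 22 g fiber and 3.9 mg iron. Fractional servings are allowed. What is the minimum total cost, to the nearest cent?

A basic optimal solution has at most two foods positive. Try each food alone and each pair with both targets met exactly.
orange only: max(22/2, 3.9/0.3) = 13 servings → $9.10.
strawberries only: max(22/3, 3.9/0.8) = 7.333 servings → $5.87.
banana only: max(22/3, 3.9/0.2) = 19.5 servings → $7.80.
chickpeas only: max(22/6, 3.9/2.1) = 3.667 servings → $2.75.
orange + strawberries with both tight: 8.429 servings and 1.714 servings → $7.27.
orange + banana: the both-tight solution has a negative serving — not a feasible corner.
orange + chickpeas with both tight: 9.5 servings and 0.5 servings → $7.03.
strawberries + banana with both tight: 4.056 servings and 3.278 servings → $4.56.
strawberries + chickpeas: the both-tight solution has a negative serving — not a feasible corner.
banana + chickpeas with both tight: 4.471 servings and 1.431 servings → $2.86.
Cheapest feasible corner: $2.75.

$2.75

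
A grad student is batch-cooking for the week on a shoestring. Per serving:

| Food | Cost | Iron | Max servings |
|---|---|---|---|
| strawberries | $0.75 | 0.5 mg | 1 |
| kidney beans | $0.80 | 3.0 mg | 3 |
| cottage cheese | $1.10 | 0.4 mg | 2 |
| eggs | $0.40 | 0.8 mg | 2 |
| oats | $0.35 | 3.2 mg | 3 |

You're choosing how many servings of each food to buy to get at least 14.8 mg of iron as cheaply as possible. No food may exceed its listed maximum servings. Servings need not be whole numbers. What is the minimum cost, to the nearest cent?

$2.44

Cost per mg of iron: oats $0.1094, kidney beans $0.2667, eggs $0.5000, strawberries $1.5000, cottage cheese $2.7500.
Take 3 servings of oats: +9.6 mg iron for $1.05 (total $1.05, still need 5.2 mg).
Take 1.733 servings of kidney beans: +5.2 mg iron for $1.39 (total $2.44, still need 0.0 mg).
Filling from the cheapest source first is optimal under one linear minimum: $2.44.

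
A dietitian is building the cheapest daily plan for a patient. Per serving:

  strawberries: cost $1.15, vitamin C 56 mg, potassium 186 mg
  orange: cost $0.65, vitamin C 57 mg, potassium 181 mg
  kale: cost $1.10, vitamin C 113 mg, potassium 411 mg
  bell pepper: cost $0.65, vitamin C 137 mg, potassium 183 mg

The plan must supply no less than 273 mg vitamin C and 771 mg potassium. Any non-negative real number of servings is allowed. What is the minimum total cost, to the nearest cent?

$2.18

Minimising a linear cost over {vitamin C ≥ 273, potassium ≥ 771, servings ≥ 0} — the optimum is at a vertex, using one or two foods.
strawberries only: max(273/56, 771/186) = 4.875 servings → $5.61.
orange only: max(273/57, 771/181) = 4.789 servings → $3.11.
kale only: max(273/113, 771/411) = 2.416 servings → $2.66.
bell pepper only: max(273/137, 771/183) = 4.213 servings → $2.74.
strawberries + orange: intersection lies outside the first quadrant.
strawberries + kale: the both-tight solution has a negative serving — not a feasible corner.
strawberries + bell pepper with both tight: 3.654 servings and 0.499 servings → $4.53.
orange + kale: the both-tight solution has a negative serving — not a feasible corner.
orange + bell pepper with both tight: 3.875 servings and 0.3805 servings → $2.77.
kale + bell pepper with both tight: 1.562 servings and 0.7039 servings → $2.18.
So the least-cost plan costs $2.18.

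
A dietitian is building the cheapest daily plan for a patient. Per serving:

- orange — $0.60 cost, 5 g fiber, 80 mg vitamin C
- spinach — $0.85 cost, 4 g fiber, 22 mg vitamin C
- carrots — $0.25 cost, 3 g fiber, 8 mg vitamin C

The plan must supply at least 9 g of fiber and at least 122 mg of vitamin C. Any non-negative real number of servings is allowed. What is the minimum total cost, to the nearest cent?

$1.02

Compare the cost at each extreme point of the feasible region.
orange only: max(9/5, 122/80) = 1.8 servings → $1.08.
spinach only: max(9/4, 122/22) = 5.545 servings → $4.71.
carrots only: max(9/3, 122/8) = 15.25 servings → $3.81.
orange + spinach with both tight: 1.381 servings and 0.5238 servings → $1.27.
orange + carrots with both tight: 1.47 servings and 0.55 servings → $1.02.
spinach + carrots: intersection lies outside the first quadrant.
Cheapest feasible corner: $1.02.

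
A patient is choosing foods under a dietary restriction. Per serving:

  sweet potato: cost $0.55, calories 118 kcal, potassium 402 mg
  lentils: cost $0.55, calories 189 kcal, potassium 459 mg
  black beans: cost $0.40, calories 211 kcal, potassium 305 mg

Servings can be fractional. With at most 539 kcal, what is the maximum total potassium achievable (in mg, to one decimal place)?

1836.3 mg

Potassium per kcal: sweet potato 3.407, lentils 2.429, black beans 1.445.
With no serving limits, spend the whole calories allowance on sweet potato: 539 kcal / 118 kcal × 402 mg = 1836.3 mg.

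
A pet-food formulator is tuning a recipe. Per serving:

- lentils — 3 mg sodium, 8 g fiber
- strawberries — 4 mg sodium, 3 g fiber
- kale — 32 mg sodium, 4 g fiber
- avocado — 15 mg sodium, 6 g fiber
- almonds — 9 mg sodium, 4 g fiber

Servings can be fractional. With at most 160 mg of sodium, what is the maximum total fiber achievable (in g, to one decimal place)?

426.7 g

Fiber per mg sodium: lentils 2.667, strawberries 0.75, almonds 0.4444, avocado 0.4, kale 0.125.
With no serving limits, spend the whole sodium allowance on lentils: 160 mg / 3 mg × 8 g = 426.7 g.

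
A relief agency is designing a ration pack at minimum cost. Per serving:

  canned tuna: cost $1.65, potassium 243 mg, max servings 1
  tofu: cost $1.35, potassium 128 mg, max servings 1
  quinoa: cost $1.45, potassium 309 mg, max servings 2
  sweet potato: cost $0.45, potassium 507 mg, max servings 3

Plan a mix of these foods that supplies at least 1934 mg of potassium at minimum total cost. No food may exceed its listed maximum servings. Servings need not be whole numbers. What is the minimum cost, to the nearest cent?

Cost per mg of potassium: sweet potato $0.0009, quinoa $0.0047, canned tuna $0.0068, tofu $0.0105.
Take 3 servings of sweet potato: +1521.0 mg potassium for $1.35 (total $1.35, still need 413.0 mg).
Take 1.337 servings of quinoa: +413.0 mg potassium for $1.94 (total $3.29, still need 0.0 mg).
Filling from the cheapest source first is optimal under one linear minimum: $3.29.

$3.29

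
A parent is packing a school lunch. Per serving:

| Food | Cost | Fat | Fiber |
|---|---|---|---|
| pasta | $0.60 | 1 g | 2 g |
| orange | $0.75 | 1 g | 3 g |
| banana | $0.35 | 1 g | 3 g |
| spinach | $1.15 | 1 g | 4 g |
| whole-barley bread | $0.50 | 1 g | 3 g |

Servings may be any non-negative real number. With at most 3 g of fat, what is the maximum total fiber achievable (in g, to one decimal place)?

Fiber per g fat: spinach 4, orange 3, banana 3, whole-barley bread 3, pasta 2.
With no serving limits, spend the whole fat allowance on spinach: 3 g / 1 g × 4 g = 12.0 g.

12.0 g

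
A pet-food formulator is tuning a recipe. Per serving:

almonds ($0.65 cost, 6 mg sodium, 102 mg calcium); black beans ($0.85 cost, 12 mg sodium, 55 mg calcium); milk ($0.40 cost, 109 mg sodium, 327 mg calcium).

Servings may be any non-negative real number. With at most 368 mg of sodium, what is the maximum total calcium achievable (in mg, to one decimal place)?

6256.0 mg

Calcium per mg sodium: almonds 17, black beans 4.583, milk 3.
With no serving limits, spend the whole sodium allowance on almonds: 368 mg / 6 mg × 102 mg = 6256.0 mg.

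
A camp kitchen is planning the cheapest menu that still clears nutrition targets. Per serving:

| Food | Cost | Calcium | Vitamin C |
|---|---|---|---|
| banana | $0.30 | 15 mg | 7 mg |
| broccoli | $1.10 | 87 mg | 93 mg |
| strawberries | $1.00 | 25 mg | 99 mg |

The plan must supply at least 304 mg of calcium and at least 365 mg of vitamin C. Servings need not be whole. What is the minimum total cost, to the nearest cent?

$4.22

Compare the cost at each extreme point of the feasible region.
banana only: max(304/15, 365/7) = 52.14 servings → $15.64.
broccoli only: max(304/87, 365/93) = 3.925 servings → $4.32.
strawberries only: max(304/25, 365/99) = 12.16 servings → $12.16.
banana + broccoli: the both-tight solution has a negative serving — not a feasible corner.
banana + strawberries with both tight: 16.01 servings and 2.555 servings → $7.36.
broccoli + strawberries with both tight: 3.335 servings and 0.5539 servings → $4.22.
So the least-cost plan costs $4.22.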